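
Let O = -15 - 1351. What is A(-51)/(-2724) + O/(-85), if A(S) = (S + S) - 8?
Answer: 1865167/115770 ≈ 16.111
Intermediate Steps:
A(S) = -8 + 2*S (A(S) = 2*S - 8 = -8 + 2*S)
O = -1366
A(-51)/(-2724) + O/(-85) = (-8 + 2*(-51))/(-2724) - 1366/(-85) = (-8 - 102)*(-1/2724) - 1366*(-1/85) = -110*(-1/2724) + 1366/85 = 55/1362 + 1366/85 = 1865167/115770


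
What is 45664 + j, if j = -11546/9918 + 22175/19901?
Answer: 4506532267528/98689059 ≈ 45664.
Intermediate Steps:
j = -4922648/98689059 (j = -11546*1/9918 + 22175*(1/19901) = -5773/4959 + 22175/19901 = -4922648/98689059 ≈ -0.049880)
45664 + j = 45664 - 4922648/98689059 = 4506532267528/98689059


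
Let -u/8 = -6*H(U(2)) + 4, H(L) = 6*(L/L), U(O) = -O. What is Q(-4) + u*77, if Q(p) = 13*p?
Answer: 19660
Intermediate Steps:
H(L) = 6 (H(L) = 6*1 = 6)
u = 256 (u = -8*(-6*6 + 4) = -8*(-36 + 4) = -8*(-32) = 256)
Q(-4) + u*77 = 13*(-4) + 256*77 = -52 + 19712 = 19660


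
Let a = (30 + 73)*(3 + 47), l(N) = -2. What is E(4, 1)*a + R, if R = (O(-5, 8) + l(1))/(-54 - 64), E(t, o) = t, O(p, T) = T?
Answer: 1215397/59 ≈ 20600.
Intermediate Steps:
a = 5150 (a = 103*50 = 5150)
R = -3/59 (R = (8 - 2)/(-54 - 64) = 6/(-118) = 6*(-1/118) = -3/59 ≈ -0.050847)
E(4, 1)*a + R = 4*5150 - 3/59 = 20600 - 3/59 = 1215397/59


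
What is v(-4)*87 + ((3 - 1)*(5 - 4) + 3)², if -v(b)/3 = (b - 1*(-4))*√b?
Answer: 25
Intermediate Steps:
v(b) = -3*√b*(4 + b) (v(b) = -3*(b - 1*(-4))*√b = -3*(b + 4)*√b = -3*(4 + b)*√b = -3*√b*(4 + b))
v(-4)*87 + ((3 - 1)*(5 - 4) + 3)² = (3*√(-4)*(-4 - 1*(-4)))*87 + ((3 - 1)*(5 - 4) + 3)² = (3*(2*I)*(-4 + 4))*87 + (2*1 + 3)² = (3*(2*I)*0)*87 + (2 + 3)² = 0*87 + 5² = 0 + 25 = 25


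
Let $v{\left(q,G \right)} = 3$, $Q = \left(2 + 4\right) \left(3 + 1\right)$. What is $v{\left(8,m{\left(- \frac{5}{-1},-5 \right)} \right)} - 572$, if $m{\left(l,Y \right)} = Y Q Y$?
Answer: $-569$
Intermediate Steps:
$Q = 24$ ($Q = 6 \cdot 4 = 24$)
$m{\left(l,Y \right)} = 24 Y^{2}$ ($m{\left(l,Y \right)} = Y 24 Y = 24 Y Y = 24 Y^{2}$)
$v{\left(8,m{\left(- \frac{5}{-1},-5 \right)} \right)} - 572 = 3 - 572 = -569$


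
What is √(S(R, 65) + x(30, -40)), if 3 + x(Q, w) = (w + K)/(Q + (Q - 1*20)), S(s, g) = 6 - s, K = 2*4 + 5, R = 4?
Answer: I*√670/20 ≈ 1.2942*I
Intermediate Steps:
K = 13 (K = 8 + 5 = 13)
x(Q, w) = -3 + (13 + w)/(-20 + 2*Q) (x(Q, w) = -3 + (w + 13)/(Q + (Q - 1*20)) = -3 + (13 + w)/(Q + (Q - 20)) = -3 + (13 + w)/(Q + (-20 + Q)) = -3 + (13 + w)/(-20 + 2*Q))
√(S(R, 65) + x(30, -40)) = √((6 - 1*4) + (73 - 40 - 6*30)/(2*(-10 + 30))) = √((6 - 4) + (½)*(73 - 40 - 180)/20) = √(2 + (½)*(1/20)*(-147)) = √(2 - 147/40) = √(-67/40) = I*√670/20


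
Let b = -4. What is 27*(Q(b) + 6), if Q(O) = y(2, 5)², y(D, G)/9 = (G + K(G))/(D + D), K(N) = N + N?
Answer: 494667/16 ≈ 30917.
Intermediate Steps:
K(N) = 2*N
y(D, G) = 27*G/(2*D) (y(D, G) = 9*((G + 2*G)/(D + D)) = 9*((3*G)/((2*D))) = 9*((3*G)*(1/(2*D))) = 9*(3*G/(2*D)) = 27*G/(2*D))
Q(O) = 18225/16 (Q(O) = ((27/2)*5/2)² = ((27/2)*5*(½))² = (135/4)² = 18225/16)
27*(Q(b) + 6) = 27*(18225/16 + 6) = 27*(18321/16) = 494667/16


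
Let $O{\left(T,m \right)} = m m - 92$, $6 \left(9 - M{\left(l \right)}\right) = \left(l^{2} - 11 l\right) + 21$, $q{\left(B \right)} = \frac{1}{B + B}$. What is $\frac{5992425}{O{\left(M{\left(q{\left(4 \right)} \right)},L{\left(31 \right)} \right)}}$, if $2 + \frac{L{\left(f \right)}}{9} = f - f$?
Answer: $\frac{5992425}{232} \approx 25829.0$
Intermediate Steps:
$L{\left(f \right)} = -18$ ($L{\left(f \right)} = -18 + 9 \left(f - f\right) = -18 + 9 \cdot 0 = -18 + 0 = -18$)
$q{\left(B \right)} = \frac{1}{2 B}$
$M{\left(l \right)} = \frac{11}{2} - \frac{l^{2}}{6} + \frac{11 l}{6}$ ($M{\left(l \right)} = 9 - \frac{\left(l^{2} - 11 l\right) + 21}{6} = 9 - \frac{21 + l^{2} - 11 l}{6} = 9 - \left(\frac{7}{2} - \frac{11 l}{6} + \frac{l^{2}}{6}\right) = \frac{11}{2} - \frac{l^{2}}{6} + \frac{11 l}{6}$)
$O{\left(T,m \right)} = -92 + m^{2}$ ($O{\left(T,m \right)} = m^{2} - 92 = -92 + m^{2}$)
$\frac{5992425}{O{\left(M{\left(q{\left(4 \right)} \right)},L{\left(31 \right)} \right)}} = \frac{5992425}{-92 + \left(-18\right)^{2}} = \frac{5992425}{-92 + 324} = \frac{5992425}{232}$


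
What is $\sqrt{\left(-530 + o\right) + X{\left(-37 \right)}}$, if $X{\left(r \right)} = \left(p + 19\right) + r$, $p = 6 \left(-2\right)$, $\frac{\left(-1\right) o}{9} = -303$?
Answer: $\sqrt{2167} \approx 46.551$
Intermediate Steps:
$o = 2727$ ($o = \left(-9\right) \left(-303\right) = 2727$)
$p = -12$
$X{\left(r \right)} = 7 + r$ ($X{\left(r \right)} = \left(-12 + 19\right) + r = 7 + r$)
$\sqrt{\left(-530 + o\right) + X{\left(-37 \right)}} = \sqrt{\left(-530 + 2727\right) + \left(7 - 37\right)} = \sqrt{2197 - 30} = \sqrt{2167}$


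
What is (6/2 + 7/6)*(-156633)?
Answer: -1305275/2 ≈ -6.5264e+5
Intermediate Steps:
(6/2 + 7/6)*(-156633) = (6*(½) + 7*(⅙))*(-156633) = (3 + 7/6)*(-156633) = (25/6)*(-156633) = -1305275/2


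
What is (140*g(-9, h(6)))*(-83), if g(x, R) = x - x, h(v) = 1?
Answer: 0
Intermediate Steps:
g(x, R) = 0
(140*g(-9, h(6)))*(-83) = (140*0)*(-83) = 0*(-83) = 0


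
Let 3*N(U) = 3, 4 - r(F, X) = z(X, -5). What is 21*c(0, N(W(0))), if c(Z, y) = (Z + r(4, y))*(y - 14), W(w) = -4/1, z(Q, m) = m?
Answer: -2457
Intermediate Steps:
r(F, X) = 9 (r(F, X) = 4 - 1*(-5) = 4 + 5 = 9)
W(w) = -4 (W(w) = -4/1 = -4*1 = -4)
N(U) = 1 (N(U) = (1/3)*3 = 1)
c(Z, y) = (-14 + y)*(9 + Z) (c(Z, y) = (Z + 9)*(y - 14) = (9 + Z)*(-14 + y) = (-14 + y)*(9 + Z))
21*c(0, N(W(0))) = 21*(-126 - 14*0 + 9*1 + 0*1) = 21*(-126 + 0 + 9 + 0) = 21*(-117) = -2457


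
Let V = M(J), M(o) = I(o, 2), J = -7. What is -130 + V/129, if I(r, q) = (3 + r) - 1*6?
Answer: -16780/129 ≈ -130.08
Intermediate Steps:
I(r, q) = -3 + r (I(r, q) = (3 + r) - 6 = -3 + r)
M(o) = -3 + o
V = -10 (V = -3 - 7 = -10)
-130 + V/129 = -130 - 10/129 = -16780/129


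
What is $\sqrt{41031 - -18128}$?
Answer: $\sqrt{59159} \approx 243.23$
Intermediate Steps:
$\sqrt{41031 - -18128} = \sqrt{41031 + \left(-6442 + 24570\right)} = \sqrt{41031 + 18128} = \sqrt{59159}$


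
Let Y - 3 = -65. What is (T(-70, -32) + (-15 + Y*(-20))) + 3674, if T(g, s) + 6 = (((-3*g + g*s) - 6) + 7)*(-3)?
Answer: -2460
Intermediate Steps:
Y = -62 (Y = 3 - 65 = -62)
T(g, s) = -9 + 9*g - 3*g*s (T(g, s) = -6 + (((-3*g + g*s) - 6) + 7)*(-3) = -6 + ((-6 - 3*g + g*s) + 7)*(-3) = -6 + (1 - 3*g + g*s)*(-3) = -6 + (-3 + 9*g - 3*g*s) = -9 + 9*g - 3*g*s)
(T(-70, -32) + (-15 + Y*(-20))) + 3674 = ((-9 + 9*(-70) - 3*(-70)*(-32)) + (-15 - 62*(-20))) + 3674 = ((-9 - 630 - 6720) + (-15 + 1240)) + 3674 = (-7359 + 1225) + 3674 = -6134 + 3674 = -2460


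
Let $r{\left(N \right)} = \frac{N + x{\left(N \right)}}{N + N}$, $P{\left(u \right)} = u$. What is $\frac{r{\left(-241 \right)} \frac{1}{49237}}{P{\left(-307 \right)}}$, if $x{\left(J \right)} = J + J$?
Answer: $- \frac{3}{30231518} \approx -9.9234 \cdot 10^{-8}$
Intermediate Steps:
$x{\left(J \right)} = 2 J$
$r{\left(N \right)} = \frac{3}{2}$ ($r{\left(N \right)} = \frac{N + 2 N}{N + N} = \frac{3 N}{2 N} = 3 N \frac{1}{2 N} = \frac{3}{2}$)
$\frac{r{\left(-241 \right)} \frac{1}{49237}}{P{\left(-307 \right)}} = \frac{\frac{3}{2} \cdot \frac{1}{49237}}{-307} = \frac{3}{2} \cdot \frac{1}{49237} \left(- \frac{1}{307}\right) = \frac{3}{98474} \left(- \frac{1}{307}\right) = - \frac{3}{30231518}$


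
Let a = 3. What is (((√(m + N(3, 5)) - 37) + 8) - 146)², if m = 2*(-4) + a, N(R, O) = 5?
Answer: 30625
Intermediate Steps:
m = -5 (m = 2*(-4) + 3 = -8 + 3 = -5)
(((√(m + N(3, 5)) - 37) + 8) - 146)² = (((√(-5 + 5) - 37) + 8) - 146)² = (((√0 - 37) + 8) - 146)² = (((0 - 37) + 8) - 146)² = ((-37 + 8) - 146)² = (-29 - 146)² = (-175)² = 30625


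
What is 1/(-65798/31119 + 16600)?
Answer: 31119/516509602 ≈ 6.0249e-5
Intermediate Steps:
1/(-65798/31119 + 16600) = 1/(516509602/31119) = 31119/516509602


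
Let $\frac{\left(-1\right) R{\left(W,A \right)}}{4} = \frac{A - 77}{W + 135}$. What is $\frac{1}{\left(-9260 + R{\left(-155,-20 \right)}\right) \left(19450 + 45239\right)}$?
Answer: $- \frac{5}{3001375533} \approx -1.6659 \cdot 10^{-9}$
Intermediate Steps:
$R{\left(W,A \right)} = - \frac{4 \left(-77 + A\right)}{135 + W}$ ($R{\left(W,A \right)} = - 4 \frac{A - 77}{W + 135} = - 4 \frac{-77 + A}{135 + W} = - \frac{4 \left(-77 + A\right)}{135 + W}$)
$\frac{1}{\left(-9260 + R{\left(-155,-20 \right)}\right) \left(19450 + 45239\right)} = \frac{1}{\left(-9260 + \frac{4 \left(77 - -20\right)}{135 - 155}\right) \left(19450 + 45239\right)} = \frac{1}{\left(-9260 + \frac{4 \left(77 + 20\right)}{-20}\right) 64689} = \frac{1}{\left(-9260 + 4 \left(- \frac{1}{20}\right) 97\right) 64689} = \frac{1}{\left(-9260 - \frac{97}{5}\right) 64689} = \frac{1}{\left(- \frac{46397}{5}\right) 64689} = \frac{1}{- \frac{3001375533}{5}} = - \frac{5}{3001375533}$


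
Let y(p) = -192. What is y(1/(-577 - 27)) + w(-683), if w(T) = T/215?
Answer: -41963/215 ≈ -195.18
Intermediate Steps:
w(T) = T/215 (w(T) = T*(1/215) = T/215)
y(1/(-577 - 27)) + w(-683) = -192 + (1/215)*(-683) = -192 - 683/215 = -41963/215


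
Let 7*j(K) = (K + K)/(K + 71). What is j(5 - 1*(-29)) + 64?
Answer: 47108/735 ≈ 64.093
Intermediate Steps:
j(K) = 2*K/(7*(71 + K)) (j(K) = ((K + K)/(K + 71))/7 = ((2*K)/(71 + K))/7 = (2*K/(71 + K))/7 = 2*K/(7*(71 + K)))
j(5 - 1*(-29)) + 64 = 2*(5 - 1*(-29))/(7*(71 + (5 - 1*(-29)))) + 64 = 2*(5 + 29)/(7*(71 + (5 + 29))) + 64 = (2/7)*34/(71 + 34) + 64 = (2/7)*34/105 + 64 = (2/7)*34*(1/105) + 64 = 68/735 + 64 = 47108/735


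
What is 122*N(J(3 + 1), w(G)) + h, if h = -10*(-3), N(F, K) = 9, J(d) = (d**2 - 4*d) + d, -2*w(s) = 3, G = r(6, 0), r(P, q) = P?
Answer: 1128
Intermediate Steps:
G = 6
w(s) = -3/2 (w(s) = -1/2*3 = -3/2)
J(d) = d**2 - 3*d
h = 30
122*N(J(3 + 1), w(G)) + h = 122*9 + 30 = 1098 + 30 = 1128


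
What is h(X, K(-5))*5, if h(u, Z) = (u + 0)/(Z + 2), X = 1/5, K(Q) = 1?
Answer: ⅓ ≈ 0.33333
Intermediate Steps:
X = ⅕ ≈ 0.20000
h(u, Z) = u/(2 + Z)
h(X, K(-5))*5 = (1/(5*(2 + 1)))*5 = ((⅕)/3)*5 = ((⅕)*(⅓))*5 = (1/15)*5 = ⅓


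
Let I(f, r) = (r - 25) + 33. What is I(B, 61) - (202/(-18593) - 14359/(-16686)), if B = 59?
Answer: 21143146747/310242798 ≈ 68.150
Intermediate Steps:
I(f, r) = 8 + r (I(f, r) = (-25 + r) + 33 = 8 + r)
I(B, 61) - (202/(-18593) - 14359/(-16686)) = (8 + 61) - (202/(-18593) - 14359/(-16686)) = 69 - (202*(-1/18593) - 14359*(-1/16686)) = 69 - (-202/18593 + 14359/16686) = 69 - 1*263606315/310242798 = 69 - 263606315/310242798 = 21143146747/310242798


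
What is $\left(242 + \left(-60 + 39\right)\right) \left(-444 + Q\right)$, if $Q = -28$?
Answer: $-104312$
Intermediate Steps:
$\left(242 + \left(-60 + 39\right)\right) \left(-444 + Q\right) = \left(242 + \left(-60 + 39\right)\right) \left(-444 - 28\right) = \left(242 - 21\right) \left(-472\right) = 221 \left(-472\right) = -104312$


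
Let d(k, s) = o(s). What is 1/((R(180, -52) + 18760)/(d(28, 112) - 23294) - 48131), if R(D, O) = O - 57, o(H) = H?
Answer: -23182/1115791493 ≈ -2.0776e-5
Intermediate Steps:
d(k, s) = s
R(D, O) = -57 + O
1/((R(180, -52) + 18760)/(d(28, 112) - 23294) - 48131) = 1/(((-57 - 52) + 18760)/(112 - 23294) - 48131) = 1/((-109 + 18760)/(-23182) - 48131) = 1/(18651*(-1/23182) - 48131) = 1/(-18651/23182 - 48131) = 1/(-1115791493/23182) = -23182/1115791493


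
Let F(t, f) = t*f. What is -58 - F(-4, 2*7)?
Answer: -2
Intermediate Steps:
F(t, f) = f*t
-58 - F(-4, 2*7) = -58 - 2*7*(-4) = -58 - 14*(-4) = -58 - 1*(-56) = -58 + 56 = -2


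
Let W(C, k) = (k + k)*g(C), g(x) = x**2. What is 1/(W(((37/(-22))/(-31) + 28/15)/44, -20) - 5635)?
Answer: -5065200360/28542790190401 ≈ -0.00017746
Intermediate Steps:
W(C, k) = 2*k*C**2 (W(C, k) = (k + k)*C**2 = (2*k)*C**2 = 2*k*C**2)
1/(W(((37/(-22))/(-31) + 28/15)/44, -20) - 5635) = 1/(2*(-20)*(((37/(-22))/(-31) + 28/15)/44)**2 - 5635) = 1/(2*(-20)*(((37*(-1/22))*(-1/31) + 28*(1/15))*(1/44))**2 - 5635) = 1/(2*(-20)*((-37/22*(-1/31) + 28/15)*(1/44))**2 - 5635) = 1/(2*(-20)*((37/682 + 28/15)*(1/44))**2 - 5635) = 1/(2*(-20)*((19651/10230)*(1/44))**2 - 5635) = 1/(2*(-20)*(19651/450120)**2 - 5635) = 1/(2*(-20)*(386161801/202608014400) - 5635) = 1/(-386161801/5065200360 - 5635) = 1/(-28542790190401/5065200360) = -5065200360/28542790190401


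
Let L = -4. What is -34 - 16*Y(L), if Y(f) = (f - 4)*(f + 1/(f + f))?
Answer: -562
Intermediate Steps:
Y(f) = (-4 + f)*(f + 1/(2*f))
-34 - 16*Y(L) = -34 - 16*(½ + (-4)² - 4*(-4) - 2/(-4)) = -34 - 16*(½ + 16 + 16 - 2*(-¼)) = -34 - 16*(½ + 16 + 16 + ½) = -34 - 16*33 = -34 - 528 = -562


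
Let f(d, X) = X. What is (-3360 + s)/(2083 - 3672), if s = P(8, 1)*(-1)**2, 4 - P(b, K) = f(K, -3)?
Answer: 479/227 ≈ 2.1101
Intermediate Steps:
P(b, K) = 7 (P(b, K) = 4 - 1*(-3) = 4 + 3 = 7)
s = 7 (s = 7*(-1)**2 = 7*1 = 7)
(-3360 + s)/(2083 - 3672) = (-3360 + 7)/(2083 - 3672) = -3353/(-1589) = -3353*(-1/1589) = 479/227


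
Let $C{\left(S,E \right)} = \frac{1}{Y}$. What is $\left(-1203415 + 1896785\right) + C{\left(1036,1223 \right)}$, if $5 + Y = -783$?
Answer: $\frac{546375559}{788} \approx 6.9337 \cdot 10^{5}$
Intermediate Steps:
$Y = -788$ ($Y = -5 - 783 = -788$)
$C{\left(S,E \right)} = - \frac{1}{788}$ ($C{\left(S,E \right)} = \frac{1}{-788} = - \frac{1}{788}$)
$\left(-1203415 + 1896785\right) + C{\left(1036,1223 \right)} = \left(-1203415 + 1896785\right) - \frac{1}{788} = 693370 - \frac{1}{788} = \frac{546375559}{788}$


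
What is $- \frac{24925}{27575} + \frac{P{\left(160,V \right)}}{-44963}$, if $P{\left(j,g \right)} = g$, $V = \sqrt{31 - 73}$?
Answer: $- \frac{997}{1103} - \frac{i \sqrt{42}}{44963} \approx -0.9039 - 0.00014413 i$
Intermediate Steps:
$V = i \sqrt{42}$ ($V = \sqrt{-42} = i \sqrt{42} \approx 6.4807 i$)
$- \frac{24925}{27575} + \frac{P{\left(160,V \right)}}{-44963} = - \frac{24925}{27575} + \frac{i \sqrt{42}}{-44963} = \left(-24925\right) \frac{1}{27575} + i \sqrt{42} \left(- \frac{1}{44963}\right) = - \frac{997}{1103} - \frac{i \sqrt{42}}{44963}$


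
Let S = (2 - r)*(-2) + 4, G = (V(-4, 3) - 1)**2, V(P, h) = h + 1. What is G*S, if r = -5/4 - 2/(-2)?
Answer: -9/2 ≈ -4.5000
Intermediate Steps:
V(P, h) = 1 + h
r = -1/4 (r = -5*1/4 - 2*(-1/2) = -5/4 + 1 = -1/4 ≈ -0.25000)
G = 9 (G = ((1 + 3) - 1)**2 = (4 - 1)**2 = 3**2 = 9)
S = -1/2 (S = (2 - 1*(-1/4))*(-2) + 4 = (2 + 1/4)*(-2) + 4 = (9/4)*(-2) + 4 = -9/2 + 4 = -1/2 ≈ -0.50000)
G*S = 9*(-1/2) = -9/2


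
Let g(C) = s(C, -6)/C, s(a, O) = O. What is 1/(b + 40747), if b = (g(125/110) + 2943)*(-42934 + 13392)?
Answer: -25/2168634431 ≈ -1.1528e-8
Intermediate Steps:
g(C) = -6/C
b = -2169653106/25 (b = (-6/(125/110) + 2943)*(-42934 + 13392) = (-6/(125*(1/110)) + 2943)*(-29542) = (-6/25/22 + 2943)*(-29542) = (-6*22/25 + 2943)*(-29542) = (-132/25 + 2943)*(-29542) = (73443/25)*(-29542) = -2169653106/25 ≈ -8.6786e+7)
1/(b + 40747) = 1/(-2169653106/25 + 40747) = 1/(-2168634431/25) = -25/2168634431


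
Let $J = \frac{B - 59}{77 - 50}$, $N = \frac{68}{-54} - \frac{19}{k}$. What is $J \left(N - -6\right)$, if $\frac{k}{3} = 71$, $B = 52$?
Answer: $- \frac{62419}{51759} \approx -1.206$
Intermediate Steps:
$k = 213$ ($k = 3 \cdot 71 = 213$)
$N = - \frac{2585}{1917}$ ($N = \frac{68}{-54} - \frac{19}{213} = 68 \left(- \frac{1}{54}\right) - \frac{19}{213} = - \frac{34}{27} - \frac{19}{213} = - \frac{2585}{1917} \approx -1.3485$)
$J = - \frac{7}{27}$ ($J = \frac{52 - 59}{77 - 50} = - \frac{7}{27} \approx -0.25926$)
$J \left(N - -6\right) = - \frac{7 \left(- \frac{2585}{1917} - -6\right)}{27} = - \frac{7 \left(- \frac{2585}{1917} + 6\right)}{27} = \left(- \frac{7}{27}\right) \frac{8917}{1917} = - \frac{62419}{51759}$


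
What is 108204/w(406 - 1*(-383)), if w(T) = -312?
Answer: -9017/26 ≈ -346.81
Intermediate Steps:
108204/w(406 - 1*(-383)) = 108204/(-312) = 108204*(-1/312) = -9017/26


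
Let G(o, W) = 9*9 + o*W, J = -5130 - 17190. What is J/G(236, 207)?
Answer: -2480/5437 ≈ -0.45613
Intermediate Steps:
J = -22320
G(o, W) = 81 + W*o
J/G(236, 207) = -22320/(81 + 207*236) = -22320/(81 + 48852) = -22320/48933 = -22320*1/48933 = -2480/5437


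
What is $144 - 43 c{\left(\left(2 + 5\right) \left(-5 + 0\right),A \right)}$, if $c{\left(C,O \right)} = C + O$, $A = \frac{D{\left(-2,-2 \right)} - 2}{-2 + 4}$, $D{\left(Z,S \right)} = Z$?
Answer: $1735$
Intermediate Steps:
$A = -2$ ($A = \frac{-2 - 2}{-2 + 4} = - \frac{4}{2} = \left(-4\right) \frac{1}{2} = -2$)
$144 - 43 c{\left(\left(2 + 5\right) \left(-5 + 0\right),A \right)} = 144 - 43 \left(\left(2 + 5\right) \left(-5 + 0\right) - 2\right) = 144 - 43 \left(7 \left(-5\right) - 2\right) = 144 - 43 \left(-35 - 2\right) = 144 - -1591 = 144 + 1591 = 1735$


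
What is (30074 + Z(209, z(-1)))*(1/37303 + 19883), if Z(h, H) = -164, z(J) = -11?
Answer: 22184113900500/37303 ≈ 5.9470e+8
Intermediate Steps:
(30074 + Z(209, z(-1)))*(1/37303 + 19883) = (30074 - 164)*(1/37303 + 19883) = 29910*(1/37303 + 19883) = 29910*(741695550/37303) = 22184113900500/37303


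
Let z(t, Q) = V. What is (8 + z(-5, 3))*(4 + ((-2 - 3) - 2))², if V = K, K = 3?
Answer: 99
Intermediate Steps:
V = 3
z(t, Q) = 3
(8 + z(-5, 3))*(4 + ((-2 - 3) - 2))² = (8 + 3)*(4 + ((-2 - 3) - 2))² = 11*(4 + (-5 - 2))² = 11*(4 - 7)² = 11*(-3)² = 11*9 = 99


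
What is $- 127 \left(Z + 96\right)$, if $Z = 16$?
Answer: $-14224$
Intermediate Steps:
$- 127 \left(Z + 96\right) = - 127 \left(16 + 96\right) = \left(-127\right) 112 = -14224$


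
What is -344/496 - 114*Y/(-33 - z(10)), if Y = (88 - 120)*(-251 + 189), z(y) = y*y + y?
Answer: 14016763/8866 ≈ 1581.0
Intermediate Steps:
z(y) = y + y**2 (z(y) = y**2 + y = y + y**2)
Y = 1984 (Y = -32*(-62) = 1984)
-344/496 - 114*Y/(-33 - z(10)) = -344/496 - 114*1984/(-33 - 10*(1 + 10)) = -344*1/496 - 114*1984/(-33 - 10*11) = -43/62 - 114*1984/(-33 - 1*110) = -43/62 - 114*1984/(-33 - 110) = -43/62 - 114/((-143*1/1984)) = -43/62 - 114/(-143/1984) = -43/62 - 114*(-1984/143) = -43/62 + 226176/143 = 14016763/8866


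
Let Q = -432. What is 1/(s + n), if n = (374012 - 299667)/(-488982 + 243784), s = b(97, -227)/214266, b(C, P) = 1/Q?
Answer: -11348120448288/3440794968919 ≈ -3.2981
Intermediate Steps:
b(C, P) = -1/432 (b(C, P) = 1/(-432) = -1/432)
s = -1/92562912 (s = -1/432/214266 = -1/432*1/214266 = -1/92562912 ≈ -1.0803e-8)
n = -74345/245198 (n = 74345/(-245198) = 74345*(-1/245198) = -74345/245198 ≈ -0.30320)
1/(s + n) = 1/(-1/92562912 - 74345/245198) = 1/(-3440794968919/11348120448288) = -11348120448288/3440794968919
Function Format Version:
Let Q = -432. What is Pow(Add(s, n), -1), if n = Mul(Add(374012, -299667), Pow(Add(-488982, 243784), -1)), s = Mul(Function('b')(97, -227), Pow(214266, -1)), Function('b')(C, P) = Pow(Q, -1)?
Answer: Rational(-11348120448288, 3440794968919) ≈ -3.2981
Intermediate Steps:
Function('b')(C, P) = Rational(-1, 432) (Function('b')(C, P) = Pow(-432, -1) = Rational(-1, 432))
s = Rational(-1, 92562912) (s = Mul(Rational(-1, 432), Pow(214266, -1)) = Mul(Rational(-1, 432), Rational(1, 214266)) = Rational(-1, 92562912) ≈ -1.0803e-8)
n = Rational(-74345, 245198) (n = Mul(74345, Pow(-245198, -1)) = Mul(74345, Rational(-1, 245198)) = Rational(-74345, 245198) ≈ -0.30320)
Pow(Add(s, n), -1) = Pow(Add(Rational(-1, 92562912), Rational(-74345, 245198)), -1) = Pow(Rational(-3440794968919, 11348120448288), -1) = Rational(-11348120448288, 3440794968919)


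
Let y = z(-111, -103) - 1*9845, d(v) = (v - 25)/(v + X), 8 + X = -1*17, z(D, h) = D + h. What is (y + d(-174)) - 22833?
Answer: -32891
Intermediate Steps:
X = -25 (X = -8 - 1*17 = -8 - 17 = -25)
d(v) = 1 (d(v) = (v - 25)/(v - 25) = (-25 + v)/(-25 + v) = 1)
y = -10059 (y = (-111 - 103) - 1*9845 = -214 - 9845 = -10059)
(y + d(-174)) - 22833 = (-10059 + 1) - 22833 = -10058 - 22833 = -32891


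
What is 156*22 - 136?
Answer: 3296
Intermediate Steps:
156*22 - 136 = 3432 - 136 = 3296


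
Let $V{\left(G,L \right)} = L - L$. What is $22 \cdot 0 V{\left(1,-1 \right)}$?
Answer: $0$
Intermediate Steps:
$V{\left(G,L \right)} = 0$
$22 \cdot 0 V{\left(1,-1 \right)} = 22 \cdot 0 \cdot 0 = 0 \cdot 0 = 0$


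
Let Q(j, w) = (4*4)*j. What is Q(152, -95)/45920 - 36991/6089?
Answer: -52619321/8737715 ≈ -6.0221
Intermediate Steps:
Q(j, w) = 16*j
Q(152, -95)/45920 - 36991/6089 = (16*152)/45920 - 36991/6089 = 2432*(1/45920) - 36991*1/6089 = 76/1435 - 36991/6089 = -52619321/8737715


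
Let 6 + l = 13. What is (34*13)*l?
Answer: 3094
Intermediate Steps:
l = 7 (l = -6 + 13 = 7)
(34*13)*l = (34*13)*7 = 442*7 = 3094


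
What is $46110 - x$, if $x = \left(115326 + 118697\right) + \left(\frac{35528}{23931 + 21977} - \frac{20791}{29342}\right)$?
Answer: $- \frac{3722426660687}{19809302} \approx -1.8791 \cdot 10^{5}$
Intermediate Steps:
$x = \frac{4635833575907}{19809302}$ ($x = 234023 + \left(\frac{35528}{45908} - \frac{1223}{1726}\right) = 234023 + \left(35528 \cdot \frac{1}{45908} - \frac{1223}{1726}\right) = 234023 + \left(\frac{8882}{11477} - \frac{1223}{1726}\right) = 234023 + \frac{1293961}{19809302} = \frac{4635833575907}{19809302} \approx 2.3402 \cdot 10^{5}$)
$46110 - x = 46110 - \frac{4635833575907}{19809302} = - \frac{3722426660687}{19809302}$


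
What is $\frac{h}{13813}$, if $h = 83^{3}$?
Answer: $\frac{571787}{13813} \approx 41.395$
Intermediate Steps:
$h = 571787$
$\frac{h}{13813} = \frac{571787}{13813}$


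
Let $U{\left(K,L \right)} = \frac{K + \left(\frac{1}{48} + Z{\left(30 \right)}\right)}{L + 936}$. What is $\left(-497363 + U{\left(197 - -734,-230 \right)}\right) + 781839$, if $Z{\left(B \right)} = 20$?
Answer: $\frac{9640368337}{33888} \approx 2.8448 \cdot 10^{5}$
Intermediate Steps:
$U{\left(K,L \right)} = \frac{\frac{961}{48} + K}{936 + L}$ ($U{\left(K,L \right)} = \frac{K + \left(\frac{1}{48} + 20\right)}{L + 936} = \frac{K + \left(\frac{1}{48} + 20\right)}{936 + L} = \frac{K + \frac{961}{48}}{936 + L} = \frac{\frac{961}{48} + K}{936 + L}$)
$\left(-497363 + U{\left(197 - -734,-230 \right)}\right) + 781839 = \left(-497363 + \frac{\frac{961}{48} + \left(197 - -734\right)}{936 - 230}\right) + 781839 = \left(-497363 + \frac{\frac{961}{48} + \left(197 + 734\right)}{706}\right) + 781839 = \left(-497363 + \frac{\frac{961}{48} + 931}{706}\right) + 781839 = \left(-497363 + \frac{1}{706} \cdot \frac{45649}{48}\right) + 781839 = \left(-497363 + \frac{45649}{33888}\right) + 781839 = - \frac{16854591695}{33888} + 781839 = \frac{9640368337}{33888}$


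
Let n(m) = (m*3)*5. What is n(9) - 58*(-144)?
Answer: 8487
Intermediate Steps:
n(m) = 15*m (n(m) = (3*m)*5 = 15*m)
n(9) - 58*(-144) = 15*9 - 58*(-144) = 135 + 8352 = 8487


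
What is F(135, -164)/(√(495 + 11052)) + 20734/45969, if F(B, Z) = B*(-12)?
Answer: 2962/6567 - 540*√1283/1283 ≈ -14.625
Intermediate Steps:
F(B, Z) = -12*B
F(135, -164)/(√(495 + 11052)) + 20734/45969 = (-12*135)/(√(495 + 11052)) + 20734/45969 = -1620*√1283/3849 + 20734*(1/45969) = -1620*√1283/3849 + 2962/6567 = -540*√1283/1283 + 2962/6567 = 2962/6567 - 540*√1283/1283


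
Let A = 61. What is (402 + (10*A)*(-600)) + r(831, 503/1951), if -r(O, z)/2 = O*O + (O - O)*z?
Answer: -1746720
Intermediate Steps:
r(O, z) = -2*O² (r(O, z) = -2*(O*O + (O - O)*z) = -2*(O² + 0*z) = -2*(O² + 0) = -2*O²)
(402 + (10*A)*(-600)) + r(831, 503/1951) = (402 + (10*61)*(-600)) - 2*831² = (402 + 610*(-600)) - 2*690561 = (402 - 366000) - 1381122 = -365598 - 1381122 = -1746720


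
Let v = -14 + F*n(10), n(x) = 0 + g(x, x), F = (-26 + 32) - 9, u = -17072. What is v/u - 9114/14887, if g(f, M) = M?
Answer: -3521345/5776156 ≈ -0.60963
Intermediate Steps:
F = -3 (F = 6 - 9 = -3)
n(x) = x (n(x) = 0 + x = x)
v = -44 (v = -14 - 3*10 = -14 - 30 = -44)
v/u - 9114/14887 = -44/(-17072) - 9114/14887 = -44*(-1/17072) - 9114*1/14887 = 1/388 - 9114/14887 = -3521345/5776156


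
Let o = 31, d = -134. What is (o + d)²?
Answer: 10609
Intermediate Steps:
(o + d)² = (31 - 134)² = (-103)² = 10609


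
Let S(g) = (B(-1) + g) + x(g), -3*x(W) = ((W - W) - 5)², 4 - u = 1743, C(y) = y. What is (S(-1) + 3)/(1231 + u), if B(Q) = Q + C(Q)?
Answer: 25/1524 ≈ 0.016404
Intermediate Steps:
B(Q) = 2*Q (B(Q) = Q + Q = 2*Q)
u = -1739 (u = 4 - 1*1743 = 4 - 1743 = -1739)
x(W) = -25/3 (x(W) = -((W - W) - 5)²/3 = -(0 - 5)²/3 = -⅓*(-5)² = -⅓*25 = -25/3)
S(g) = -31/3 + g (S(g) = (2*(-1) + g) - 25/3 = (-2 + g) - 25/3 = -31/3 + g)
(S(-1) + 3)/(1231 + u) = ((-31/3 - 1) + 3)/(1231 - 1739) = (-34/3 + 3)/(-508) = -25/3*(-1/508) = 25/1524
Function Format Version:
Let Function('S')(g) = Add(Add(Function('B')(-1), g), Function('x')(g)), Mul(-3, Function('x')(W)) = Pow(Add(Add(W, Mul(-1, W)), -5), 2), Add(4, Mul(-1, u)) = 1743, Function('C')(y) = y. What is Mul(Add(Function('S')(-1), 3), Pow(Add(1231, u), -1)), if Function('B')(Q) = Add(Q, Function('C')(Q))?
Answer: Rational(25, 1524) ≈ 0.016404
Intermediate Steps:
Function('B')(Q) = Mul(2, Q) (Function('B')(Q) = Add(Q, Q) = Mul(2, Q))
u = -1739 (u = Add(4, Mul(-1, 1743)) = Add(4, -1743) = -1739)
Function('x')(W) = Rational(-25, 3) (Function('x')(W) = Mul(Rational(-1, 3), Pow(Add(Add(W, Mul(-1, W)), -5), 2)) = Mul(Rational(-1, 3), Pow(Add(0, -5), 2)) = Mul(Rational(-1, 3), Pow(-5, 2)) = Mul(Rational(-1, 3), 25) = Rational(-25, 3))
Function('S')(g) = Add(Rational(-31, 3), g) (Function('S')(g) = Add(Add(Mul(2, -1), g), Rational(-25, 3)) = Add(Add(-2, g), Rational(-25, 3)) = Add(Rational(-31, 3), g))
Mul(Add(Function('S')(-1), 3), Pow(Add(1231, u), -1)) = Mul(Add(Add(Rational(-31, 3), -1), 3), Pow(Add(1231, -1739), -1)) = Mul(Add(Rational(-34, 3), 3), Pow(-508, -1)) = Mul(Rational(-25, 3), Rational(-1, 508)) = Rational(25, 1524)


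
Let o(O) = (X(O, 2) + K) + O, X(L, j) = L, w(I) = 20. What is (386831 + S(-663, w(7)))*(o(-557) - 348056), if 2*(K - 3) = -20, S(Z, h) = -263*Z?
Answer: -195958132400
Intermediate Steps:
K = -7 (K = 3 + (½)*(-20) = 3 - 10 = -7)
o(O) = -7 + 2*O (o(O) = (O - 7) + O = (-7 + O) + O = -7 + 2*O)
(386831 + S(-663, w(7)))*(o(-557) - 348056) = (386831 - 263*(-663))*((-7 + 2*(-557)) - 348056) = (386831 + 174369)*((-7 - 1114) - 348056) = 561200*(-1121 - 348056) = 561200*(-349177) = -195958132400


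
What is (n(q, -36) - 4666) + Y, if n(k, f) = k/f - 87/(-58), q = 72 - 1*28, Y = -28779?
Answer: -602005/18 ≈ -33445.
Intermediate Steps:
q = 44 (q = 72 - 28 = 44)
n(k, f) = 3/2 + k/f (n(k, f) = k/f - 87*(-1/58) = k/f + 3/2 = 3/2 + k/f)
(n(q, -36) - 4666) + Y = ((3/2 + 44/(-36)) - 4666) - 28779 = ((3/2 + 44*(-1/36)) - 4666) - 28779 = ((3/2 - 11/9) - 4666) - 28779 = (5/18 - 4666) - 28779 = -83983/18 - 28779 = -602005/18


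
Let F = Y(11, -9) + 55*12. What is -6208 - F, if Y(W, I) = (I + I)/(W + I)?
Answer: -6859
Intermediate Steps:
Y(W, I) = 2*I/(I + W) (Y(W, I) = (2*I)/(I + W) = 2*I/(I + W))
F = 651 (F = 2*(-9)/(-9 + 11) + 55*12 = 2*(-9)/2 + 660 = 2*(-9)*(1/2) + 660 = -9 + 660 = 651)
-6208 - F = -6208 - 1*651 = -6208 - 651 = -6859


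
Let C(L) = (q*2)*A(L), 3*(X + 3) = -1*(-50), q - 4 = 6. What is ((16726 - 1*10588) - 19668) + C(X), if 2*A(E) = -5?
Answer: -13580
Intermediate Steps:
q = 10 (q = 4 + 6 = 10)
A(E) = -5/2 (A(E) = (½)*(-5) = -5/2)
X = 41/3 (X = -3 + (-1*(-50))/3 = -3 + (⅓)*50 = -3 + 50/3 = 41/3 ≈ 13.667)
C(L) = -50 (C(L) = (10*2)*(-5/2) = 20*(-5/2) = -50)
((16726 - 1*10588) - 19668) + C(X) = ((16726 - 1*10588) - 19668) - 50 = ((16726 - 10588) - 19668) - 50 = (6138 - 19668) - 50 = -13530 - 50 = -13580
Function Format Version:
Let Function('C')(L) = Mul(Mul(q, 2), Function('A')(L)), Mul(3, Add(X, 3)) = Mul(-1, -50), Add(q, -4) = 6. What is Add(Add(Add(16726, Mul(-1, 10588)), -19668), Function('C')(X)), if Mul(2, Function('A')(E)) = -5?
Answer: -13580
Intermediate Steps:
q = 10 (q = Add(4, 6) = 10)
Function('A')(E) = Rational(-5, 2) (Function('A')(E) = Mul(Rational(1, 2), -5) = Rational(-5, 2))
X = Rational(41, 3) (X = Add(-3, Mul(Rational(1, 3), Mul(-1, -50))) = Add(-3, Mul(Rational(1, 3), 50)) = Add(-3, Rational(50, 3)) = Rational(41, 3) ≈ 13.667)
Function('C')(L) = -50 (Function('C')(L) = Mul(Mul(10, 2), Rational(-5, 2)) = Mul(20, Rational(-5, 2)) = -50)
Add(Add(Add(16726, Mul(-1, 10588)), -19668), Function('C')(X)) = Add(Add(Add(16726, Mul(-1, 10588)), -19668), -50) = Add(Add(Add(16726, -10588), -19668), -50) = Add(Add(6138, -19668), -50) = Add(-13530, -50) = -13580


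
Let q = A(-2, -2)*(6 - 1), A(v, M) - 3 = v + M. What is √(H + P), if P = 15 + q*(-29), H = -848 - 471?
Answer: I*√1159 ≈ 34.044*I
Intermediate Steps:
A(v, M) = 3 + M + v (A(v, M) = 3 + (v + M) = 3 + (M + v) = 3 + M + v)
H = -1319
q = -5 (q = (3 - 2 - 2)*(6 - 1) = -1*5 = -5)
P = 160 (P = 15 - 5*(-29) = 15 + 145 = 160)
√(H + P) = √(-1319 + 160) = √(-1159) = I*√1159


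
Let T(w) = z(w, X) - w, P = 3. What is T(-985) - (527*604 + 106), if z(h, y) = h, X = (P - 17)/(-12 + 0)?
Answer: -318414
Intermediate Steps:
X = 7/6 (X = (3 - 17)/(-12 + 0) = -14/(-12) = -14*(-1/12) = 7/6 ≈ 1.1667)
T(w) = 0 (T(w) = w - w = 0)
T(-985) - (527*604 + 106) = 0 - (527*604 + 106) = 0 - (318308 + 106) = 0 - 1*318414 = 0 - 318414 = -318414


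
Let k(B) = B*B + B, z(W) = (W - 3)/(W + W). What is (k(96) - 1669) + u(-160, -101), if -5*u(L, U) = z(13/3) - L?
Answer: 494713/65 ≈ 7611.0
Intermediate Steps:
z(W) = (-3 + W)/(2*W) (z(W) = (-3 + W)/((2*W)) = (-3 + W)*(1/(2*W)) = (-3 + W)/(2*W))
u(L, U) = -2/65 + L/5 (u(L, U) = -((-3 + 13/3)/(2*((13/3))) - L)/5 = -((-3 + 13*(⅓))/(2*((13*(⅓)))) - L)/5 = -((-3 + 13/3)/(2*(13/3)) - L)/5 = -((½)*(3/13)*(4/3) - L)/5 = -(2/13 - L)/5 = -2/65 + L/5)
k(B) = B + B² (k(B) = B² + B = B + B²)
(k(96) - 1669) + u(-160, -101) = (96*(1 + 96) - 1669) + (-2/65 + (⅕)*(-160)) = (96*97 - 1669) + (-2/65 - 32) = (9312 - 1669) - 2082/65 = 7643 - 2082/65 = 494713/65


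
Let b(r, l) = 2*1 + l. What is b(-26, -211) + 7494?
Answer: 7285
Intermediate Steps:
b(r, l) = 2 + l
b(-26, -211) + 7494 = (2 - 211) + 7494 = -209 + 7494 = 7285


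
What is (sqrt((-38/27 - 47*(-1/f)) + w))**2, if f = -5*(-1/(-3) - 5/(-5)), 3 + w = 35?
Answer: 12713/540 ≈ 23.543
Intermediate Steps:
w = 32 (w = -3 + 35 = 32)
f = -20/3 (f = -5*(-1*(-1/3) - 5*(-1/5)) = -5*(1/3 + 1) = -5*4/3 = -20/3 ≈ -6.6667)
(sqrt((-38/27 - 47*(-1/f)) + w))**2 = (sqrt((-38/27 - 47/((-1*(-20/3)))) + 32))**2 = (sqrt((-38*1/27 - 47/20/3) + 32))**2 = (sqrt((-38/27 - 47*3/20) + 32))**2 = (sqrt((-38/27 - 141/20) + 32))**2 = (sqrt(-4567/540 + 32))**2 = (sqrt(12713/540))**2 = (sqrt(190695)/90)**2 = 12713/540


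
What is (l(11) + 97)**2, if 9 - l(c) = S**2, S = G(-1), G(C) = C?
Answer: 11025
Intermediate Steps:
S = -1
l(c) = 8 (l(c) = 9 - 1*(-1)**2 = 9 - 1*1 = 9 - 1 = 8)
(l(11) + 97)**2 = (8 + 97)**2 = 105**2 = 11025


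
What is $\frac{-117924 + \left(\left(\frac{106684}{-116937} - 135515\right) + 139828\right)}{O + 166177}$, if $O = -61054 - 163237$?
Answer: $\frac{13285436191}{6795676818} \approx 1.955$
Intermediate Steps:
$O = -224291$ ($O = -61054 - 163237 = -224291$)
$\frac{-117924 + \left(\left(\frac{106684}{-116937} - 135515\right) + 139828\right)}{O + 166177} = \frac{-117924 + \left(\left(\frac{106684}{-116937} - 135515\right) + 139828\right)}{-224291 + 166177} = \frac{-117924 + \left(\left(106684 \left(- \frac{1}{116937}\right) - 135515\right) + 139828\right)}{-58114} = \left(-117924 + \left(\left(- \frac{106684}{116937} - 135515\right) + 139828\right)\right) \left(- \frac{1}{58114}\right) = \left(-117924 + \left(- \frac{15846824239}{116937} + 139828\right)\right) \left(- \frac{1}{58114}\right) = \left(-117924 + \frac{504242597}{116937}\right) \left(- \frac{1}{58114}\right) = \left(- \frac{13285436191}{116937}\right) \left(- \frac{1}{58114}\right) = \frac{13285436191}{6795676818}$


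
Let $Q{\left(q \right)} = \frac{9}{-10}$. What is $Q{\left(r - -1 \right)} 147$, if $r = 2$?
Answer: $- \frac{1323}{10} \approx -132.3$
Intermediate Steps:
$Q{\left(q \right)} = - \frac{9}{10}$ ($Q{\left(q \right)} = 9 \left(- \frac{1}{10}\right) = - \frac{9}{10}$)
$Q{\left(r - -1 \right)} 147 = \left(- \frac{9}{10}\right) 147 = - \frac{1323}{10}$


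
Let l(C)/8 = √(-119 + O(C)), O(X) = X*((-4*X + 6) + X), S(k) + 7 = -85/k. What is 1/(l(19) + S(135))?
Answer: -2781/25402082 - 11664*I*√17/12701041 ≈ -0.00010948 - 0.0037865*I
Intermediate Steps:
S(k) = -7 - 85/k
O(X) = X*(6 - 3*X) (O(X) = X*((6 - 4*X) + X) = X*(6 - 3*X))
l(C) = 8*√(-119 + 3*C*(2 - C))
1/(l(19) + S(135)) = 1/(8*√(-119 - 3*19*(-2 + 19)) + (-7 - 85/135)) = 1/(8*√(-119 - 3*19*17) + (-7 - 85*1/135)) = 1/(8*√(-119 - 969) + (-7 - 17/27)) = 1/(8*√(-1088) - 206/27) = 1/(8*(8*I*√17) - 206/27) = 1/(64*I*√17 - 206/27) = 1/(-206/27 + 64*I*√17)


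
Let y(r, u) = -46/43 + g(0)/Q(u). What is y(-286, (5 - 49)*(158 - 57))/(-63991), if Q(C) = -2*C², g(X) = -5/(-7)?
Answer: 12718443799/760787710989152 ≈ 1.6717e-5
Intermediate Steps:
g(X) = 5/7 (g(X) = -5*(-⅐) = 5/7)
y(r, u) = -46/43 - 5/(14*u²) (y(r, u) = -46/43 + 5/(7*((-2*u²))) = -46*1/43 + 5*(-1/(2*u²))/7 = -46/43 - 5/(14*u²))
y(-286, (5 - 49)*(158 - 57))/(-63991) = (-46/43 - 5*1/((5 - 49)²*(158 - 57)²)/14)/(-63991) = (-46/43 - 5/(14*(-44*101)²))*(-1/63991) = (-46/43 - 5/14/(-4444)²)*(-1/63991) = (-46/43 - 5/14*1/19749136)*(-1/63991) = (-46/43 - 5/276487904)*(-1/63991) = -12718443799/11888979872*(-1/63991) = 12718443799/760787710989152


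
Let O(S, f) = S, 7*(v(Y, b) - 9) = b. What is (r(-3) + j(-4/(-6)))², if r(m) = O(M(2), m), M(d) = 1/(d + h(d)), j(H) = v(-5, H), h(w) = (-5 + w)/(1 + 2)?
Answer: 44944/441 ≈ 101.91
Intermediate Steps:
h(w) = -5/3 + w/3 (h(w) = (-5 + w)/3 = (-5 + w)*(⅓) = -5/3 + w/3)
v(Y, b) = 9 + b/7
j(H) = 9 + H/7
M(d) = 1/(-5/3 + 4*d/3) (M(d) = 1/(d + (-5/3 + d/3)) = 1/(-5/3 + 4*d/3))
r(m) = 1 (r(m) = 3/(-5 + 4*2) = 3/(-5 + 8) = 3/3 = 3*(⅓) = 1)
(r(-3) + j(-4/(-6)))² = (1 + (9 + (-4/(-6))/7))² = (1 + (9 + (-4*(-⅙))/7))² = (1 + (9 + (⅐)*(⅔)))² = (1 + (9 + 2/21))² = (1 + 191/21)² = (212/21)² = 44944/441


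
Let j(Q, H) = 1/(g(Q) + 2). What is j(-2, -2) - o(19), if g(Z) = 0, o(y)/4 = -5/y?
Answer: 59/38 ≈ 1.5526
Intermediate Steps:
o(y) = -20/y (o(y) = 4*(-5/y) = -20/y)
j(Q, H) = ½ (j(Q, H) = 1/(0 + 2) = 1/2 = ½)
j(-2, -2) - o(19) = ½ - (-20)/19 = ½ - 1*(-20/19) = ½ + 20/19 = 59/38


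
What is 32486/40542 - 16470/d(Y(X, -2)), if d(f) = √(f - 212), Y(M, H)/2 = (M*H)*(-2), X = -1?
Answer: 16243/20271 + 1647*I*√55/11 ≈ 0.80129 + 1110.4*I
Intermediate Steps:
Y(M, H) = -4*H*M (Y(M, H) = 2*((M*H)*(-2)) = 2*((H*M)*(-2)) = 2*(-2*H*M) = -4*H*M)
d(f) = √(-212 + f)
32486/40542 - 16470/d(Y(X, -2)) = 32486/40542 - 16470/√(-212 - 4*(-2)*(-1)) = 32486*(1/40542) - 16470/√(-212 - 8) = 16243/20271 - 16470*(-I*√55/110) = 16243/20271 - (-1647)*I*√55/11 = 16243/20271 + 1647*I*√55/11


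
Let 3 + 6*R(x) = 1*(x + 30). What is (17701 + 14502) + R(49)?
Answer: 96647/3 ≈ 32216.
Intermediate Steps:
R(x) = 9/2 + x/6 (R(x) = -½ + (1*(x + 30))/6 = -½ + (1*(30 + x))/6 = -½ + (30 + x)/6 = -½ + (5 + x/6) = 9/2 + x/6)
(17701 + 14502) + R(49) = (17701 + 14502) + (9/2 + (⅙)*49) = 32203 + (9/2 + 49/6) = 32203 + 38/3 = 96647/3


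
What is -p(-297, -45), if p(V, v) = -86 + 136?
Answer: -50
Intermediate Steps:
p(V, v) = 50
-p(-297, -45) = -1*50 = -50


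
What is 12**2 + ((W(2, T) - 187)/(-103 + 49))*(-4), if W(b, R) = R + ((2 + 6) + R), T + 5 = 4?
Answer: 3526/27 ≈ 130.59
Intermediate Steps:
T = -1 (T = -5 + 4 = -1)
W(b, R) = 8 + 2*R (W(b, R) = R + (8 + R) = 8 + 2*R)
12**2 + ((W(2, T) - 187)/(-103 + 49))*(-4) = 12**2 + (((8 + 2*(-1)) - 187)/(-103 + 49))*(-4) = 144 + (((8 - 2) - 187)/(-54))*(-4) = 144 + ((6 - 187)*(-1/54))*(-4) = 144 - 181*(-1/54)*(-4) = 144 + (181/54)*(-4) = 144 - 362/27 = 3526/27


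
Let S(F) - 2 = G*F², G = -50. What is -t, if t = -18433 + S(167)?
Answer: 1412881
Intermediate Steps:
S(F) = 2 - 50*F²
t = -1412881 (t = -18433 + (2 - 50*167²) = -18433 + (2 - 50*27889) = -18433 + (2 - 1394450) = -18433 - 1394448 = -1412881)
-t = -1*(-1412881) = 1412881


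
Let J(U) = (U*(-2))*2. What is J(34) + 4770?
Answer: 4634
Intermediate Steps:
J(U) = -4*U (J(U) = -2*U*2 = -4*U)
J(34) + 4770 = -4*34 + 4770 = -136 + 4770 = 4634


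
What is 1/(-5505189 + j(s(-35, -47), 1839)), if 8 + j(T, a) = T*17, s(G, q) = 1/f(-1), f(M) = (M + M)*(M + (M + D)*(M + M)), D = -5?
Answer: -22/121114351 ≈ -1.8165e-7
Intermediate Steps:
f(M) = 2*M*(M + 2*M*(-5 + M)) (f(M) = (M + M)*(M + (M - 5)*(M + M)) = (2*M)*(M + (-5 + M)*(2*M)) = (2*M)*(M + 2*M*(-5 + M)) = 2*M*(M + 2*M*(-5 + M)))
s(G, q) = -1/22 (s(G, q) = 1/((-1)²*(-18 + 4*(-1))) = 1/(1*(-18 - 4)) = 1/(1*(-22)) = 1/(-22) = -1/22)
j(T, a) = -8 + 17*T (j(T, a) = -8 + T*17 = -8 + 17*T)
1/(-5505189 + j(s(-35, -47), 1839)) = 1/(-5505189 + (-8 + 17*(-1/22))) = 1/(-5505189 + (-8 - 17/22)) = 1/(-5505189 - 193/22) = 1/(-121114351/22) = -22/121114351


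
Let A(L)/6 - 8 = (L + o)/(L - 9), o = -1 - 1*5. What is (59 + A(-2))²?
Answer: 1500625/121 ≈ 12402.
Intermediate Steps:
o = -6 (o = -1 - 5 = -6)
A(L) = 48 + 6*(-6 + L)/(-9 + L) (A(L) = 48 + 6*((L - 6)/(L - 9)) = 48 + 6*((-6 + L)/(-9 + L)) = 48 + 6*(-6 + L)/(-9 + L))
(59 + A(-2))² = (59 + 18*(-26 + 3*(-2))/(-9 - 2))² = (59 + 18*(-26 - 6)/(-11))² = (59 + 18*(-1/11)*(-32))² = (59 + 576/11)² = (1225/11)² = 1500625/121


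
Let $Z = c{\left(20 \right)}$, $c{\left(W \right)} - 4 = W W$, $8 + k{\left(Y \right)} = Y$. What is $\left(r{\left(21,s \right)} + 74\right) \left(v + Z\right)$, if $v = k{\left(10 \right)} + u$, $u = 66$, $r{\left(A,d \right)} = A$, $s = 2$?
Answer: $44840$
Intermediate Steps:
$k{\left(Y \right)} = -8 + Y$
$c{\left(W \right)} = 4 + W^{2}$ ($c{\left(W \right)} = 4 + W W = 4 + W^{2}$)
$Z = 404$ ($Z = 4 + 20^{2} = 4 + 400 = 404$)
$v = 68$ ($v = \left(-8 + 10\right) + 66 = 2 + 66 = 68$)
$\left(r{\left(21,s \right)} + 74\right) \left(v + Z\right) = \left(21 + 74\right) \left(68 + 404\right) = 95 \cdot 472 = 44840$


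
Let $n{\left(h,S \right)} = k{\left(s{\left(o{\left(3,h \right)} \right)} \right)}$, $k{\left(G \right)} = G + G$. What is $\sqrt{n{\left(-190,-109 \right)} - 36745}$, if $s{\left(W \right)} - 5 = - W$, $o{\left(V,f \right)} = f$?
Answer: $i \sqrt{36355} \approx 190.67 i$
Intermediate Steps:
$s{\left(W \right)} = 5 - W$
$k{\left(G \right)} = 2 G$
$n{\left(h,S \right)} = 10 - 2 h$ ($n{\left(h,S \right)} = 2 \left(5 - h\right) = 10 - 2 h$)
$\sqrt{n{\left(-190,-109 \right)} - 36745} = \sqrt{\left(10 - -380\right) - 36745} = \sqrt{\left(10 + 380\right) - 36745} = \sqrt{390 - 36745} = \sqrt{-36355} = i \sqrt{36355}$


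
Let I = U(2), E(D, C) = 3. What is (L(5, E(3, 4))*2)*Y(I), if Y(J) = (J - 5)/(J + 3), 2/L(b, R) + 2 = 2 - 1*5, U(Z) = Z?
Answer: 12/25 ≈ 0.48000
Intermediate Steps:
L(b, R) = -2/5 (L(b, R) = 2/(-2 + (2 - 1*5)) = 2/(-2 + (2 - 5)) = 2/(-2 - 3) = 2/(-5) = 2*(-1/5) = -2/5)
I = 2
Y(J) = (-5 + J)/(3 + J)
(L(5, E(3, 4))*2)*Y(I) = (-2/5*2)*((-5 + 2)/(3 + 2)) = -4*(-3)/(5*5) = -4*(-3)/25 = -4/5*(-3/5) = 12/25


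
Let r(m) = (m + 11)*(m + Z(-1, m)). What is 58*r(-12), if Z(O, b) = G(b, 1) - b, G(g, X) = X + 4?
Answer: -290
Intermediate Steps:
G(g, X) = 4 + X
Z(O, b) = 5 - b (Z(O, b) = (4 + 1) - b = 5 - b)
r(m) = 55 + 5*m (r(m) = (m + 11)*(m + (5 - m)) = (11 + m)*5 = 55 + 5*m)
58*r(-12) = 58*(55 + 5*(-12)) = 58*(55 - 60) = 58*(-5) = -290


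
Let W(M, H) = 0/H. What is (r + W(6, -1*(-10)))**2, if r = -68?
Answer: 4624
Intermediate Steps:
W(M, H) = 0
(r + W(6, -1*(-10)))**2 = (-68 + 0)**2 = (-68)**2 = 4624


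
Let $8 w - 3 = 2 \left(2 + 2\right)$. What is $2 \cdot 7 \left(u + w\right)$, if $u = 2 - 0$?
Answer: $\frac{189}{4} \approx 47.25$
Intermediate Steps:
$u = 2$ ($u = 2 + 0 = 2$)
$w = \frac{11}{8}$ ($w = \frac{3}{8} + \frac{2 \left(2 + 2\right)}{8} = \frac{3}{8} + \frac{2 \cdot 4}{8} = \frac{3}{8} + \frac{1}{8} \cdot 8 = \frac{3}{8} + 1 = \frac{11}{8} \approx 1.375$)
$2 \cdot 7 \left(u + w\right) = 2 \cdot 7 \left(2 + \frac{11}{8}\right) = 14 \cdot \frac{27}{8} = \frac{189}{4}$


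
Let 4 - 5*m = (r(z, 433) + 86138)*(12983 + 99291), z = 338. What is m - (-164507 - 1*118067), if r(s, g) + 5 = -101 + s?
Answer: -9695692506/5 ≈ -1.9391e+9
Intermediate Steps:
r(s, g) = -106 + s (r(s, g) = -5 + (-101 + s) = -106 + s)
m = -9697105376/5 (m = 4/5 - ((-106 + 338) + 86138)*(12983 + 99291)/5 = 4/5 - (232 + 86138)*112274/5 = 4/5 - 17274*112274 = 4/5 - 1/5*9697105380 = 4/5 - 1939421076 = -9697105376/5 ≈ -1.9394e+9)
m - (-164507 - 1*118067) = -9697105376/5 - (-164507 - 1*118067) = -9697105376/5 - (-164507 - 118067) = -9697105376/5 - 1*(-282574) = -9697105376/5 + 282574 = -9695692506/5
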